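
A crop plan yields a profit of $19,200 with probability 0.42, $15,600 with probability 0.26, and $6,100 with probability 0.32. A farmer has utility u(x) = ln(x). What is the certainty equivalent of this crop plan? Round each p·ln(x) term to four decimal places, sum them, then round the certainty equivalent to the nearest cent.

E[u] = 0.42·ln(19200) + 0.26·ln(15600) + 0.32·ln(6100) = 4.1423 + 2.5103 + 2.7891 = 9.4417
CE = e^9.4417 ≈ 12603.12

$12,603.12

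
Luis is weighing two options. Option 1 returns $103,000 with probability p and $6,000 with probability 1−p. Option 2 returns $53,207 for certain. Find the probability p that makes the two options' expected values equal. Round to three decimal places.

p·103000 + (1−p)·6000 = 53207
97000p + 6000 = 53207
p = (53207 − 6000) / 97000

p = 0.487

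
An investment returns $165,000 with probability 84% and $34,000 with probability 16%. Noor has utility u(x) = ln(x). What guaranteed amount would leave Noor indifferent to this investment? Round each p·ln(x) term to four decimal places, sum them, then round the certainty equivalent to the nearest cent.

$128,155.54

E[u] = 0.84·ln(165000) + 0.16·ln(34000) = 10.0915 + 1.6695 = 11.7610
CE = e^11.7610 ≈ 128155.54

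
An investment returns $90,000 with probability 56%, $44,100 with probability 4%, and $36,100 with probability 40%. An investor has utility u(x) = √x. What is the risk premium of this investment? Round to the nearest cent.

$2,898.24

E[u] = 0.56·√90000 + 0.04·√44100 + 0.4·√36100 = 0.56·300 + 0.04·210 + 0.4·190 = 252.4
CE = (252.4)² = 63705.76
Risk premium = EV − CE = 66604 − 63705.76 = 2898.24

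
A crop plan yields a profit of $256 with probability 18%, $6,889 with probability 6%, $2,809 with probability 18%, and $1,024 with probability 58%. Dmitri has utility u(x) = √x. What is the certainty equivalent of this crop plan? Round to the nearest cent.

$1,293.12

E[u] = 0.18·√256 + 0.06·√6889 + 0.18·√2809 + 0.58·√1024 = 0.18·16 + 0.06·83 + 0.18·53 + 0.58·32 = 35.96
CE = (35.96)² = 1293.1216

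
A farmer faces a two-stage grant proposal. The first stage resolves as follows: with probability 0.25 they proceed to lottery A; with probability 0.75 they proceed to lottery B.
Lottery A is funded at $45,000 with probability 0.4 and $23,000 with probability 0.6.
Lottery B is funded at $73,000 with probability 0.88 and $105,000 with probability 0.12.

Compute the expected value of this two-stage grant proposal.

$65,580

EV(A) = 0.4 × 45000 + 0.6 × 23000 = 18000 + 13800 = 31800
EV(B) = 0.88 × 73000 + 0.12 × 105000 = 64240 + 12600 = 76840
Overall = 0.25 × 31800 + 0.75 × 76840 = 7950 + 57630 = 65580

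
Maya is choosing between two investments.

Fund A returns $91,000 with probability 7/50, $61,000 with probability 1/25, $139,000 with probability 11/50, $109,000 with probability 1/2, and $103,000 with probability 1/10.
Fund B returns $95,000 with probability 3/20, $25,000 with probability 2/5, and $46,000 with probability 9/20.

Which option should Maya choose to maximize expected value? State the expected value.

Fund A = 7/50 × 91000 + 1/25 × 61000 + 11/50 × 139000 + 1/2 × 109000 + 1/10 × 103000 = 12740 + 2440 + 30580 + 54500 + 10300 = 110560
Fund B = 3/20 × 95000 + 2/5 × 25000 + 9/20 × 46000 = 14250 + 10000 + 20700 = 44950

Fund A ($110,560)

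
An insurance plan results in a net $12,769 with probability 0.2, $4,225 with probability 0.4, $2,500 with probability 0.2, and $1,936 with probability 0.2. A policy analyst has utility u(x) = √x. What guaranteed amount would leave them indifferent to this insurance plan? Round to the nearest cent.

$4,542.76

E[u] = 0.2·√12769 + 0.4·√4225 + 0.2·√2500 + 0.2·√1936 = 0.2·113 + 0.4·65 + 0.2·50 + 0.2·44 = 67.4
CE = (67.4)² = 4542.76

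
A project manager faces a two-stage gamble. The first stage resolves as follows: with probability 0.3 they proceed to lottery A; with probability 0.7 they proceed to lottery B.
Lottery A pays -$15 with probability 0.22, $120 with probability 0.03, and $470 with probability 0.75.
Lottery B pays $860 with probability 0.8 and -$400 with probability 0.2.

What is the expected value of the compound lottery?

EV(A) = 0.22 × (-15) + 0.03 × 120 + 0.75 × 470 = -3.3 + 3.6 + 352.5 = 352.8
EV(B) = 0.8 × 860 + 0.2 × (-400) = 688 − 80 = 608
Overall = 0.3 × 352.8 + 0.7 × 608 = 105.84 + 425.6 = 531.44

$531.44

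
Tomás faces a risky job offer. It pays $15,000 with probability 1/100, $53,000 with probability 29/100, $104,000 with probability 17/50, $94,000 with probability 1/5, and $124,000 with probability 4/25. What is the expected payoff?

EV = 1/100 × 15000 + 29/100 × 53000 + 17/50 × 104000 + 1/5 × 94000 + 4/25 × 124000 = 150 + 15370 + 35360 + 18800 + 19840 = 89520

$89,520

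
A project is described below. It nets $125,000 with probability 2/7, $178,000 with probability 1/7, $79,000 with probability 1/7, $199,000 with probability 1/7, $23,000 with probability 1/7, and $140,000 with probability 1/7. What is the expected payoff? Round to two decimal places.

EV = 2/7 × 125000 + 1/7 × 178000 + 1/7 × 79000 + 1/7 × 199000 + 1/7 × 23000 + 1/7 × 140000 = 35714.2857 + 25428.5714 + 11285.7143 + 28428.5714 + 3285.7143 + 20000 = 124142.8571

$124,142.86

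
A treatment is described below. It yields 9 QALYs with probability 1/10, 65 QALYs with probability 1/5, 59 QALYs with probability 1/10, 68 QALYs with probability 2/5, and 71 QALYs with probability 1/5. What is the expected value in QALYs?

EV = 1/10 × 9 + 1/5 × 65 + 1/10 × 59 + 2/5 × 68 + 1/5 × 71 = 0.9 + 13 + 5.9 + 27.2 + 14.2 = 61.2

61.2 QALYs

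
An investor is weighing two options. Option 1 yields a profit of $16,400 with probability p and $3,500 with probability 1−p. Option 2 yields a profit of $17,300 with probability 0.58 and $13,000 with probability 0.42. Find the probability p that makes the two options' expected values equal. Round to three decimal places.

p = 0.930

EV(Option 2) = 0.58 × 17300 + 0.42 × 13000 = 10034 + 5460 = 15494
p·16400 + (1−p)·3500 = 15494
12900p + 3500 = 15494
p = (15494 − 3500) / 12900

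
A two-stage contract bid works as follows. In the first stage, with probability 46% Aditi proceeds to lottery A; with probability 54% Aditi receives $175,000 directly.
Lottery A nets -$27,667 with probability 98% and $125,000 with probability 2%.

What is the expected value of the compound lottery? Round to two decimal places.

$83,177.72

EV(A) = 0.98 × (-27667) + 0.02 × 125000 = -27113.66 + 2500 = -24613.66
Branch B: 175000 (certain)
Overall = 0.46 × (-24613.66) + 0.54 × 175000 = -11322.2836 + 94500 = 83177.7164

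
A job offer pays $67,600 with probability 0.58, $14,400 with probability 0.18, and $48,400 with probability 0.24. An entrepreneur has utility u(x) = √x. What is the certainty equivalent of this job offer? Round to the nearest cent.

E[u] = 0.58·√67600 + 0.18·√14400 + 0.24·√48400 = 0.58·260 + 0.18·120 + 0.24·220 = 225.2
CE = (225.2)² = 50715.04

$50,715.04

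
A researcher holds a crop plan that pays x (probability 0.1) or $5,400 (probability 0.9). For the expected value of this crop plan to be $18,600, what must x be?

x = $137,400

0.1·x + 0.9·5400 = 18600
0.1·x = 18600 − 4860 = 13740
x = 13740 / 0.1 = 137400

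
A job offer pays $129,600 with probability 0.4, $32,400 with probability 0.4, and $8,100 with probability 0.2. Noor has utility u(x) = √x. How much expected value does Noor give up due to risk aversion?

E[u] = 0.4·√129600 + 0.4·√32400 + 0.2·√8100 = 0.4·360 + 0.4·180 + 0.2·90 = 234
CE = (234)² = 54756
Risk premium = EV − CE = 66420 − 54756 = 11664

$11,664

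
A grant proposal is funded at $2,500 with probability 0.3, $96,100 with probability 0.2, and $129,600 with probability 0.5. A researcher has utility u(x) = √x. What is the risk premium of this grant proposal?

E[u] = 0.3·√2500 + 0.2·√96100 + 0.5·√129600 = 0.3·50 + 0.2·310 + 0.5·360 = 257
CE = (257)² = 66049
Risk premium = EV − CE = 84770 − 66049 = 18721

$18,721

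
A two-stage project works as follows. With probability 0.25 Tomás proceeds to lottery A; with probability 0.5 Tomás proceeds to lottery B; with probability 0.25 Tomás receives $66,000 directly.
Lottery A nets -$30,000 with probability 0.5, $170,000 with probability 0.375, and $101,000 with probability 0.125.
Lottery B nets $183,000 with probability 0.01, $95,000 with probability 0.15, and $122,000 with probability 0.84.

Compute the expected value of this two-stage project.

$91,123.75

EV(A) = 0.5 × (-30000) + 0.375 × 170000 + 0.125 × 101000 = -15000 + 63750 + 12625 = 61375
EV(B) = 0.01 × 183000 + 0.15 × 95000 + 0.84 × 122000 = 1830 + 14250 + 102480 = 118560
Branch C: 66000 (certain)
Overall = 0.25 × 61375 + 0.5 × 118560 + 0.25 × 66000 = 15343.75 + 59280 + 16500 = 91123.75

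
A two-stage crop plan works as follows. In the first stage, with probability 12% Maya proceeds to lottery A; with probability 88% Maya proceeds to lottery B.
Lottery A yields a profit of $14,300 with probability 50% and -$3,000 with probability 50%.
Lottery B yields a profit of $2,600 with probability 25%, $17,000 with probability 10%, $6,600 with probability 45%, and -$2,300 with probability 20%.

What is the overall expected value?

EV(A) = 0.5 × 14300 + 0.5 × (-3000) = 7150 − 1500 = 5650
EV(B) = 0.25 × 2600 + 0.1 × 17000 + 0.45 × 6600 + 0.2 × (-2300) = 650 + 1700 + 2970 − 460 = 4860
Overall = 0.12 × 5650 + 0.88 × 4860 = 678 + 4276.8 = 4954.8

$4,954.80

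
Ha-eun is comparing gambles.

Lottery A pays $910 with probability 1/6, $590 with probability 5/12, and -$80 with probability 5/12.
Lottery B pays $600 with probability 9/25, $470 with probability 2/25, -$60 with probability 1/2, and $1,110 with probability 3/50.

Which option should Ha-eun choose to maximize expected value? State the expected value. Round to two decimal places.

Lottery A ($364.17)

Lottery A = 1/6 × 910 + 5/12 × 590 + 5/12 × (-80) = 151.6667 + 245.8333 − 33.3333 = 364.1667
Lottery B = 9/25 × 600 + 2/25 × 470 + 1/2 × (-60) + 3/50 × 1110 = 216 + 37.6 − 30 + 66.6 = 290.2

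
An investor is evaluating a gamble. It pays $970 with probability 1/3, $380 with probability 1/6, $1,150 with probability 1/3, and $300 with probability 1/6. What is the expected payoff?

$820

EV = 1/3 × 970 + 1/6 × 380 + 1/3 × 1150 + 1/6 × 300 = 323.3333 + 63.3333 + 383.3333 + 50 = 820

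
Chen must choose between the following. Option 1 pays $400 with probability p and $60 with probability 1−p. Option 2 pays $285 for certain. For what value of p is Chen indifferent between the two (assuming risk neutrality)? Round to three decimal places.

p·400 + (1−p)·60 = 285
340p + 60 = 285
p = (285 − 60) / 340

p = 0.662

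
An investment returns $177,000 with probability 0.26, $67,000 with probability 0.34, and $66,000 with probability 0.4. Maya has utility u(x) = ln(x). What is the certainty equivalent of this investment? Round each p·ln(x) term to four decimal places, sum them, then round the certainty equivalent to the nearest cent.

$85,733.59

E[u] = 0.26·ln(177000) + 0.34·ln(67000) + 0.4·ln(66000) = 3.1418 + 3.7782 + 4.4390 = 11.3590
CE = e^11.3590 ≈ 85733.59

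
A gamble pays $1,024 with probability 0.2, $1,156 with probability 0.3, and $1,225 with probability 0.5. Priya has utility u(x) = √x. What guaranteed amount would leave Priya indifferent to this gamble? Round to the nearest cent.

$1,162.81

E[u] = 0.2·√1024 + 0.3·√1156 + 0.5·√1225 = 0.2·32 + 0.3·34 + 0.5·35 = 34.1
CE = (34.1)² = 1162.81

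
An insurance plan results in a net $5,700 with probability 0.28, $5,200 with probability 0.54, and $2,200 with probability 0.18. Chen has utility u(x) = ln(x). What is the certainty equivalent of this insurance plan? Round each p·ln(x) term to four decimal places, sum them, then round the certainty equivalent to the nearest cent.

E[u] = 0.28·ln(5700) + 0.54·ln(5200) + 0.18·ln(2200) = 2.4215 + 4.6205 + 1.3853 = 8.4273
CE = e^8.4273 ≈ 4570.14

$4,570.14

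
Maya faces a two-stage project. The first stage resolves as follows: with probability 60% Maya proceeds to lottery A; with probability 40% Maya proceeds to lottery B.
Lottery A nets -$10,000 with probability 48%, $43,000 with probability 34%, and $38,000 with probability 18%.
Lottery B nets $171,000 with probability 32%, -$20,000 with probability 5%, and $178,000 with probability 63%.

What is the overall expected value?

$76,340

EV(A) = 0.48 × (-10000) + 0.34 × 43000 + 0.18 × 38000 = -4800 + 14620 + 6840 = 16660
EV(B) = 0.32 × 171000 + 0.05 × (-20000) + 0.63 × 178000 = 54720 − 1000 + 112140 = 165860
Overall = 0.6 × 16660 + 0.4 × 165860 = 9996 + 66344 = 76340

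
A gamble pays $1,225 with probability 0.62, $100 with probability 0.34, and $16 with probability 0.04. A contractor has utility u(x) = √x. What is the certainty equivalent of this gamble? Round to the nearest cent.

E[u] = 0.62·√1225 + 0.34·√100 + 0.04·√16 = 0.62·35 + 0.34·10 + 0.04·4 = 25.26
CE = (25.26)² = 638.0676

$638.07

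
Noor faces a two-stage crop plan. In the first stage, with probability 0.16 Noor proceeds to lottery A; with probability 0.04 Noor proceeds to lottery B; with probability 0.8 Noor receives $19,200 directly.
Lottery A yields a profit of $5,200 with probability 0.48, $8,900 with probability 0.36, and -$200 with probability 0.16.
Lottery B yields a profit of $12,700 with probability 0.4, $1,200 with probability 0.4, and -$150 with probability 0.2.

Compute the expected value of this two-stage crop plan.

EV(A) = 0.48 × 5200 + 0.36 × 8900 + 0.16 × (-200) = 2496 + 3204 − 32 = 5668
EV(B) = 0.4 × 12700 + 0.4 × 1200 + 0.2 × (-150) = 5080 + 480 − 30 = 5530
Branch C: 19200 (certain)
Overall = 0.16 × 5668 + 0.04 × 5530 + 0.8 × 19200 = 906.88 + 221.2 + 15360 = 16488.08

$16,488.08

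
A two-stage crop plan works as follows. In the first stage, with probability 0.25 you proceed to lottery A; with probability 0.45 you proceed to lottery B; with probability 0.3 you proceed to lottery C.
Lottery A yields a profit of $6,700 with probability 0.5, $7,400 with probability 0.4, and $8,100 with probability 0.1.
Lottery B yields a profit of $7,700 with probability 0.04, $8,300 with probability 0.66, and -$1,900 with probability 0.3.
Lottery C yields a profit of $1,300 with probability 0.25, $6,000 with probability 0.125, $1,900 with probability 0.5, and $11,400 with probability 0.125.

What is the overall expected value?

EV(A) = 0.5 × 6700 + 0.4 × 7400 + 0.1 × 8100 = 3350 + 2960 + 810 = 7120
EV(B) = 0.04 × 7700 + 0.66 × 8300 + 0.3 × (-1900) = 308 + 5478 − 570 = 5216
EV(C) = 0.25 × 1300 + 0.125 × 6000 + 0.5 × 1900 + 0.125 × 11400 = 325 + 750 + 950 + 1425 = 3450
Overall = 0.25 × 7120 + 0.45 × 5216 + 0.3 × 3450 = 1780 + 2347.2 + 1035 = 5162.2

$5,162.20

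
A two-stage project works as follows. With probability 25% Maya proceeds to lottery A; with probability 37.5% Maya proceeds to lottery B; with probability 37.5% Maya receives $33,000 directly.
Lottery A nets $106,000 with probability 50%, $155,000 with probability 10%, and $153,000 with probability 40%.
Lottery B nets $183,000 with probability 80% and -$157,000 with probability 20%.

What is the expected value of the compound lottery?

EV(A) = 0.5 × 106000 + 0.1 × 155000 + 0.4 × 153000 = 53000 + 15500 + 61200 = 129700
EV(B) = 0.8 × 183000 + 0.2 × (-157000) = 146400 − 31400 = 115000
Branch C: 33000 (certain)
Overall = 0.25 × 129700 + 0.375 × 115000 + 0.375 × 33000 = 32425 + 43125 + 12375 = 87925

$87,925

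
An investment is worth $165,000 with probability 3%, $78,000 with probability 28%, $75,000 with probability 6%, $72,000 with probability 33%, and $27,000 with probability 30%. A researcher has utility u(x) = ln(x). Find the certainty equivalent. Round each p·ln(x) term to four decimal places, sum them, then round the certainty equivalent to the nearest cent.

$56,381.70

E[u] = 0.03·ln(165000) + 0.28·ln(78000) + 0.06·ln(75000) + 0.33·ln(72000) + 0.3·ln(27000) = 0.3604 + 3.1540 + 0.6735 + 3.6909 + 3.0611 = 10.9399
CE = e^10.9399 ≈ 56381.70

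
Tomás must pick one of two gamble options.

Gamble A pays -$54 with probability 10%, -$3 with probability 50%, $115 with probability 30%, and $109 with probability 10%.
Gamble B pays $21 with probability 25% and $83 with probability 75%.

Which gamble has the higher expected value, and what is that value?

Gamble A = 0.1 × (-54) + 0.5 × (-3) + 0.3 × 115 + 0.1 × 109 = -5.4 − 1.5 + 34.5 + 10.9 = 38.5
Gamble B = 0.25 × 21 + 0.75 × 83 = 5.25 + 62.25 = 67.5

Gamble B ($67.50)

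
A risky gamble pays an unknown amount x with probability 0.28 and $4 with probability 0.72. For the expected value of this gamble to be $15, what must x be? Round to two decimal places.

0.28·x + 0.72·4 = 15
0.28·x = 15 − 2.88 = 12.12
x = 12.12 / 0.28 = 43.2857

x = $43.29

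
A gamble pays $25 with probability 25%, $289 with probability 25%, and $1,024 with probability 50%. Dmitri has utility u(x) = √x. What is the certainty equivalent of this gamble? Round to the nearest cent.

E[u] = 0.25·√25 + 0.25·√289 + 0.5·√1024 = 0.25·5 + 0.25·17 + 0.5·32 = 21.5
CE = (21.5)² = 462.25

$462.25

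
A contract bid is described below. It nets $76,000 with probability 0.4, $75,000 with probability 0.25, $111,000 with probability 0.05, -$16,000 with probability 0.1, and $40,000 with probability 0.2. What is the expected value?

$61,100

EV = 0.4 × 76000 + 0.25 × 75000 + 0.05 × 111000 + 0.1 × (-16000) + 0.2 × 40000 = 30400 + 18750 + 5550 − 1600 + 8000 = 61100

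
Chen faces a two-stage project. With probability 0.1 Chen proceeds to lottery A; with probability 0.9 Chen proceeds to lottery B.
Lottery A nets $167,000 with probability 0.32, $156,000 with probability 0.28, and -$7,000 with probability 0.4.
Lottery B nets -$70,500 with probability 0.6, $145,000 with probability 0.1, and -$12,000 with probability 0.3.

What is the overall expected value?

-$18,828

EV(A) = 0.32 × 167000 + 0.28 × 156000 + 0.4 × (-7000) = 53440 + 43680 − 2800 = 94320
EV(B) = 0.6 × (-70500) + 0.1 × 145000 + 0.3 × (-12000) = -42300 + 14500 − 3600 = -31400
Overall = 0.1 × 94320 + 0.9 × (-31400) = 9432 − 28260 = -18828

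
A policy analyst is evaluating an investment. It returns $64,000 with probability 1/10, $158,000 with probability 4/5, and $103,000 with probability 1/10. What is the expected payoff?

$143,100

EV = 1/10 × 64000 + 4/5 × 158000 + 1/10 × 103000 = 6400 + 126400 + 10300 = 143100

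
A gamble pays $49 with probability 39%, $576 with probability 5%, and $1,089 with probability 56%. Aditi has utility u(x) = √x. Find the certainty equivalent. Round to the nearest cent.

E[u] = 0.39·√49 + 0.05·√576 + 0.56·√1089 = 0.39·7 + 0.05·24 + 0.56·33 = 22.41
CE = (22.41)² = 502.2081

$502.21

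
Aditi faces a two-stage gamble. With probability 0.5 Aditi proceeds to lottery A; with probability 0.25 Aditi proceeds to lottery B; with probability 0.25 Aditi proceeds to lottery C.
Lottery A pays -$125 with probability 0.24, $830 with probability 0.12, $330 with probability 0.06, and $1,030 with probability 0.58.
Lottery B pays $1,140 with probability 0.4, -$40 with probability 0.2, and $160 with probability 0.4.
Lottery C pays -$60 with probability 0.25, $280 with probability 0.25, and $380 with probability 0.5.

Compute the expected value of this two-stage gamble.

EV(A) = 0.24 × (-125) + 0.12 × 830 + 0.06 × 330 + 0.58 × 1030 = -30 + 99.6 + 19.8 + 597.4 = 686.8
EV(B) = 0.4 × 1140 + 0.2 × (-40) + 0.4 × 160 = 456 − 8 + 64 = 512
EV(C) = 0.25 × (-60) + 0.25 × 280 + 0.5 × 380 = -15 + 70 + 190 = 245
Overall = 0.5 × 686.8 + 0.25 × 512 + 0.25 × 245 = 343.4 + 128 + 61.25 = 532.65

$532.65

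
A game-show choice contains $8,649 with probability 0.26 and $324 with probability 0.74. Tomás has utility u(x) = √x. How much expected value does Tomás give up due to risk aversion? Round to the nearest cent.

E[u] = 0.26·√8649 + 0.74·√324 = 0.26·93 + 0.74·18 = 37.5
CE = (37.5)² = 1406.25
Risk premium = EV − CE = 2488.5 − 1406.25 = 1082.25

$1,082.25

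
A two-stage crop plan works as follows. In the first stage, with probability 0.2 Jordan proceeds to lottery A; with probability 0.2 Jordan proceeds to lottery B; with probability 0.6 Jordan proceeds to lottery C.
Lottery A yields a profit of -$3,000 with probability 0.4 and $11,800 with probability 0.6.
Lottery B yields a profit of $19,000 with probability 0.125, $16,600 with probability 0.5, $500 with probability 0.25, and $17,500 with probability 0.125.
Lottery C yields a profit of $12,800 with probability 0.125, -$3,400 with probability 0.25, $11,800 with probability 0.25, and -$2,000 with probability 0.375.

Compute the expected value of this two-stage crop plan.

EV(A) = 0.4 × (-3000) + 0.6 × 11800 = -1200 + 7080 = 5880
EV(B) = 0.125 × 19000 + 0.5 × 16600 + 0.25 × 500 + 0.125 × 17500 = 2375 + 8300 + 125 + 2187.5 = 12987.5
EV(C) = 0.125 × 12800 + 0.25 × (-3400) + 0.25 × 11800 + 0.375 × (-2000) = 1600 − 850 + 2950 − 750 = 2950
Overall = 0.2 × 5880 + 0.2 × 12987.5 + 0.6 × 2950 = 1176 + 2597.5 + 1770 = 5543.5

$5,543.50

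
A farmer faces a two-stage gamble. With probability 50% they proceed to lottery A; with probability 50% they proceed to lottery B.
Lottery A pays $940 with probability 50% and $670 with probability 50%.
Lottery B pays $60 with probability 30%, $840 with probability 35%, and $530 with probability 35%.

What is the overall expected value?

$651.25

EV(A) = 0.5 × 940 + 0.5 × 670 = 470 + 335 = 805
EV(B) = 0.3 × 60 + 0.35 × 840 + 0.35 × 530 = 18 + 294 + 185.5 = 497.5
Overall = 0.5 × 805 + 0.5 × 497.5 = 402.5 + 248.75 = 651.25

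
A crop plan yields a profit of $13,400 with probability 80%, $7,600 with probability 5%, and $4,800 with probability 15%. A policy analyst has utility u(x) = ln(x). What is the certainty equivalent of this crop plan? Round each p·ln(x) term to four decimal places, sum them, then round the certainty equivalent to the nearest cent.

E[u] = 0.8·ln(13400) + 0.05·ln(7600) + 0.15·ln(4800) = 7.6024 + 0.4468 + 1.2715 = 9.3207
CE = e^9.3207 ≈ 11166.80

$11,166.80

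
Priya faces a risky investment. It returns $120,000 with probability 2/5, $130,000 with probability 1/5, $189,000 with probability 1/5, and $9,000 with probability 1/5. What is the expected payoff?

EV = 2/5 × 120000 + 1/5 × 130000 + 1/5 × 189000 + 1/5 × 9000 = 48000 + 26000 + 37800 + 1800 = 113600

$113,600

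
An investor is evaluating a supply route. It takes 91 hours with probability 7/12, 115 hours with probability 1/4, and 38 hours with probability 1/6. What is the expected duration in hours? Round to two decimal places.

88.17 hours

EV = 7/12 × 91 + 1/4 × 115 + 1/6 × 38 = 53.0833 + 28.75 + 6.3333 = 88.1667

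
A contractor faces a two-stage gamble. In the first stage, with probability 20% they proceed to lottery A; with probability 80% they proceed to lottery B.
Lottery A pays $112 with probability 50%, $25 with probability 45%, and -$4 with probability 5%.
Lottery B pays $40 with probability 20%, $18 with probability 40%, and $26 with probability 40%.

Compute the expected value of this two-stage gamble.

EV(A) = 0.5 × 112 + 0.45 × 25 + 0.05 × (-4) = 56 + 11.25 − 0.2 = 67.05
EV(B) = 0.2 × 40 + 0.4 × 18 + 0.4 × 26 = 8 + 7.2 + 10.4 = 25.6
Overall = 0.2 × 67.05 + 0.8 × 25.6 = 13.41 + 20.48 = 33.89

$33.89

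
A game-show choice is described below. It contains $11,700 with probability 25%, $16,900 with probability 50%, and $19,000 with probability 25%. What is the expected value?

$16,125

EV = 0.25 × 11700 + 0.5 × 16900 + 0.25 × 19000 = 2925 + 8450 + 4750 = 16125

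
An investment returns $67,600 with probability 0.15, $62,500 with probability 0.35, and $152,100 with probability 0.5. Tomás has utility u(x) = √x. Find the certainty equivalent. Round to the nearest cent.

E[u] = 0.15·√67600 + 0.35·√62500 + 0.5·√152100 = 0.15·260 + 0.35·250 + 0.5·390 = 321.5
CE = (321.5)² = 103362.25

$103,362.25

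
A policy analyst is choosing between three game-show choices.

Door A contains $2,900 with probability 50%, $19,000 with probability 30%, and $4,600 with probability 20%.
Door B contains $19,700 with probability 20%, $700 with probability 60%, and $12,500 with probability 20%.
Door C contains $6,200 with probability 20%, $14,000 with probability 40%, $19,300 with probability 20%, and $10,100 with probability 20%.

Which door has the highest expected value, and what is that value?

Door A = 0.5 × 2900 + 0.3 × 19000 + 0.2 × 4600 = 1450 + 5700 + 920 = 8070
Door B = 0.2 × 19700 + 0.6 × 700 + 0.2 × 12500 = 3940 + 420 + 2500 = 6860
Door C = 0.2 × 6200 + 0.4 × 14000 + 0.2 × 19300 + 0.2 × 10100 = 1240 + 5600 + 3860 + 2020 = 12720

Door C ($12,720)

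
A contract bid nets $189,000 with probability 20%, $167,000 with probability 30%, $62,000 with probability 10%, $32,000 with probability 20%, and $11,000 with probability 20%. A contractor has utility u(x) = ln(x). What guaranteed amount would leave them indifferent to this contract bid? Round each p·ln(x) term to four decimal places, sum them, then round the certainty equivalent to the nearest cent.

$64,660.13

E[u] = 0.2·ln(189000) + 0.3·ln(167000) + 0.1·ln(62000) + 0.2·ln(32000) + 0.2·ln(11000) = 2.4299 + 3.6077 + 1.1035 + 2.0747 + 1.8611 = 11.0769
CE = e^11.0769 ≈ 64660.13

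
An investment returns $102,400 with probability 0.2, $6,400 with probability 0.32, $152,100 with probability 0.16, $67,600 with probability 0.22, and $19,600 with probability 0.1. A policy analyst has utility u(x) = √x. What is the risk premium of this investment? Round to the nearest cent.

E[u] = 0.2·√102400 + 0.32·√6400 + 0.16·√152100 + 0.22·√67600 + 0.1·√19600 = 0.2·320 + 0.32·80 + 0.16·390 + 0.22·260 + 0.1·140 = 223.2
CE = (223.2)² = 49818.24
Risk premium = EV − CE = 63696 − 49818.24 = 13877.76

$13,877.76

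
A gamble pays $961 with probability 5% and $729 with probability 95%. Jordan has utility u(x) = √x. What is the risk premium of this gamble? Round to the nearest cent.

$0.76

E[u] = 0.05·√961 + 0.95·√729 = 0.05·31 + 0.95·27 = 27.2
CE = (27.2)² = 739.84
Risk premium = EV − CE = 740.6 − 739.84 = 0.76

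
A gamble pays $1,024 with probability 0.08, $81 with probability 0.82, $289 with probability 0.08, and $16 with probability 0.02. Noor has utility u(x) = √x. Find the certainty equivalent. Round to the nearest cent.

E[u] = 0.08·√1024 + 0.82·√81 + 0.08·√289 + 0.02·√16 = 0.08·32 + 0.82·9 + 0.08·17 + 0.02·4 = 11.38
CE = (11.38)² = 129.5044

$129.50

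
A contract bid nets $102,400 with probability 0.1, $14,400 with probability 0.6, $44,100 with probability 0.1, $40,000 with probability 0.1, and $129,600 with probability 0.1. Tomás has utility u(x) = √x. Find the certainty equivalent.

E[u] = 0.1·√102400 + 0.6·√14400 + 0.1·√44100 + 0.1·√40000 + 0.1·√129600 = 0.1·320 + 0.6·120 + 0.1·210 + 0.1·200 + 0.1·360 = 181
CE = (181)² = 32761

$32,761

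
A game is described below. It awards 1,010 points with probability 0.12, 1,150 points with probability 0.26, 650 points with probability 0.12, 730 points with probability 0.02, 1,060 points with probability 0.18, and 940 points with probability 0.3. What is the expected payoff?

985.6 points

EV = 0.12 × 1010 + 0.26 × 1150 + 0.12 × 650 + 0.02 × 730 + 0.18 × 1060 + 0.3 × 940 = 121.2 + 299 + 78 + 14.6 + 190.8 + 282 = 985.6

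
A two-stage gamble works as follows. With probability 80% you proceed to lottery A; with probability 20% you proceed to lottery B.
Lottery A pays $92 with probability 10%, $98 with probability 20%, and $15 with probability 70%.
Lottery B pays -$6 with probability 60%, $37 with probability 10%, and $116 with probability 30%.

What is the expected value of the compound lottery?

EV(A) = 0.1 × 92 + 0.2 × 98 + 0.7 × 15 = 9.2 + 19.6 + 10.5 = 39.3
EV(B) = 0.6 × (-6) + 0.1 × 37 + 0.3 × 116 = -3.6 + 3.7 + 34.8 = 34.9
Overall = 0.8 × 39.3 + 0.2 × 34.9 = 31.44 + 6.98 = 38.42

$38.42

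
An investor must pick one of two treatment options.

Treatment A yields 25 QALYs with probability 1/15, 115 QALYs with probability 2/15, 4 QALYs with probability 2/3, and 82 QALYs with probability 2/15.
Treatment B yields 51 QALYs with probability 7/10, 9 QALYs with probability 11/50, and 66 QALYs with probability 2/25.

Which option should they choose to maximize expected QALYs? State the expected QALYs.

Treatment B (42.96 QALYs)

Treatment A = 1/15 × 25 + 2/15 × 115 + 2/3 × 4 + 2/15 × 82 = 1.6667 + 15.3333 + 2.6667 + 10.9333 = 30.6
Treatment B = 7/10 × 51 + 11/50 × 9 + 2/25 × 66 = 35.7 + 1.98 + 5.28 = 42.96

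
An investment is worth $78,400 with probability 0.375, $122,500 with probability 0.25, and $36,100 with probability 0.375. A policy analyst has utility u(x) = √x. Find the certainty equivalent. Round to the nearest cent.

$69,564.06

E[u] = 0.375·√78400 + 0.25·√122500 + 0.375·√36100 = 0.375·280 + 0.25·350 + 0.375·190 = 263.75
CE = (263.75)² = 69564.0625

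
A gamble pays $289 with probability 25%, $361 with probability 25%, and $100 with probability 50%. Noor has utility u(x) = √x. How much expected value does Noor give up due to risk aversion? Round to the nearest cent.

$16.50

E[u] = 0.25·√289 + 0.25·√361 + 0.5·√100 = 0.25·17 + 0.25·19 + 0.5·10 = 14
CE = (14)² = 196
Risk premium = EV − CE = 212.5 − 196 = 16.5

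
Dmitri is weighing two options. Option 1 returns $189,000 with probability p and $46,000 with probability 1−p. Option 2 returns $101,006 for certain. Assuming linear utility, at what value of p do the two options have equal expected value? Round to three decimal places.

p·189000 + (1−p)·46000 = 101006
143000p + 46000 = 101006
p = (101006 − 46000) / 143000

p = 0.385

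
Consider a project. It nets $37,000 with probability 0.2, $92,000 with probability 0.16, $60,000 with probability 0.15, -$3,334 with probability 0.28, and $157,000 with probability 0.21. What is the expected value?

$63,156.48

EV = 0.2 × 37000 + 0.16 × 92000 + 0.15 × 60000 + 0.28 × (-3334) + 0.21 × 157000 = 7400 + 14720 + 9000 − 933.52 + 32970 = 63156.48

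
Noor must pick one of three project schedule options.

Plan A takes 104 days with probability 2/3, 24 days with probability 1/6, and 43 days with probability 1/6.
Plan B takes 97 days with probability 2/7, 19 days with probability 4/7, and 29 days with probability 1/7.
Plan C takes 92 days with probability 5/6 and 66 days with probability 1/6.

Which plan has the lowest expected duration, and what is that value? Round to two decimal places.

Plan B (42.71 days)

Plan A = 2/3 × 104 + 1/6 × 24 + 1/6 × 43 = 69.3333 + 4 + 7.1667 = 80.5
Plan B = 2/7 × 97 + 4/7 × 19 + 1/7 × 29 = 27.7143 + 10.8571 + 4.1429 = 42.7143
Plan C = 5/6 × 92 + 1/6 × 66 = 76.6667 + 11 = 87.6667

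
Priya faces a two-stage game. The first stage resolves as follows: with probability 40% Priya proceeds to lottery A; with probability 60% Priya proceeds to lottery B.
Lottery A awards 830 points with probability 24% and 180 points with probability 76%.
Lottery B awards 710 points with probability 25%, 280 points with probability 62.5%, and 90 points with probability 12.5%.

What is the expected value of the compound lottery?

352.65 points

EV(A) = 0.24 × 830 + 0.76 × 180 = 199.2 + 136.8 = 336
EV(B) = 0.25 × 710 + 0.625 × 280 + 0.125 × 90 = 177.5 + 175 + 11.25 = 363.75
Overall = 0.4 × 336 + 0.6 × 363.75 = 134.4 + 218.25 = 352.65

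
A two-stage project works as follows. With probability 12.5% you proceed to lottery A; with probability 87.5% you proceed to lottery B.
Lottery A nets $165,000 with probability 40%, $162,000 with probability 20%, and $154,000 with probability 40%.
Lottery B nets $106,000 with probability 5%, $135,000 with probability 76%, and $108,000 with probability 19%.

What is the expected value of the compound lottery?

$132,367.50

EV(A) = 0.4 × 165000 + 0.2 × 162000 + 0.4 × 154000 = 66000 + 32400 + 61600 = 160000
EV(B) = 0.05 × 106000 + 0.76 × 135000 + 0.19 × 108000 = 5300 + 102600 + 20520 = 128420
Overall = 0.125 × 160000 + 0.875 × 128420 = 20000 + 112367.5 = 132367.5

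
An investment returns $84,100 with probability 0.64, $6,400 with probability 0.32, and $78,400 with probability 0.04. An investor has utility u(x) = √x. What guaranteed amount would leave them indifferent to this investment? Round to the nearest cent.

E[u] = 0.64·√84100 + 0.32·√6400 + 0.04·√78400 = 0.64·290 + 0.32·80 + 0.04·280 = 222.4
CE = (222.4)² = 49461.76

$49,461.76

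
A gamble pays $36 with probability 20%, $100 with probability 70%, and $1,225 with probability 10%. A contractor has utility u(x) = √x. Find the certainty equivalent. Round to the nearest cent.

$136.89

E[u] = 0.2·√36 + 0.7·√100 + 0.1·√1225 = 0.2·6 + 0.7·10 + 0.1·35 = 11.7
CE = (11.7)² = 136.89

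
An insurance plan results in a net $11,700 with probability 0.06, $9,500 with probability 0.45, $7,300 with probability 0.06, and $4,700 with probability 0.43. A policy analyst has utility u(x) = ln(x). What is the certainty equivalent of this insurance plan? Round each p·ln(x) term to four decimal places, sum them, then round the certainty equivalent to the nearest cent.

E[u] = 0.06·ln(11700) + 0.45·ln(9500) + 0.06·ln(7300) + 0.43·ln(4700) = 0.5620 + 4.1216 + 0.5337 + 3.6358 = 8.8531
CE = e^8.8531 ≈ 6996.04

$6,996.04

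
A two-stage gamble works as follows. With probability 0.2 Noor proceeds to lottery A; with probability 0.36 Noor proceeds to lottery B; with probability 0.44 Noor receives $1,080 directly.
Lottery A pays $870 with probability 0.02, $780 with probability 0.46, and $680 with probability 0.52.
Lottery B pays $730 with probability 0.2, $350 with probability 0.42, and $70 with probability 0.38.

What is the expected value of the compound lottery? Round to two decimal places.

EV(A) = 0.02 × 870 + 0.46 × 780 + 0.52 × 680 = 17.4 + 358.8 + 353.6 = 729.8
EV(B) = 0.2 × 730 + 0.42 × 350 + 0.38 × 70 = 146 + 147 + 26.6 = 319.6
Branch C: 1080 (certain)
Overall = 0.2 × 729.8 + 0.36 × 319.6 + 0.44 × 1080 = 145.96 + 115.056 + 475.2 = 736.216

$736.22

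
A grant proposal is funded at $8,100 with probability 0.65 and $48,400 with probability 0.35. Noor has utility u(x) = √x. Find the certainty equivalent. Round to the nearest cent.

$18,360.25

E[u] = 0.65·√8100 + 0.35·√48400 = 0.65·90 + 0.35·220 = 135.5
CE = (135.5)² = 18360.25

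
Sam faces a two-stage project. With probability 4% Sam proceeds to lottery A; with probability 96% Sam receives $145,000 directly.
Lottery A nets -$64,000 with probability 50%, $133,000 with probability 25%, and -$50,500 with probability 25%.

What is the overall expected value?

EV(A) = 0.5 × (-64000) + 0.25 × 133000 + 0.25 × (-50500) = -32000 + 33250 − 12625 = -11375
Branch B: 145000 (certain)
Overall = 0.04 × (-11375) + 0.96 × 145000 = -455 + 139200 = 138745

$138,745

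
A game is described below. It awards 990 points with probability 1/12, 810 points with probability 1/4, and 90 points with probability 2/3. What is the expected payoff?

EV = 1/12 × 990 + 1/4 × 810 + 2/3 × 90 = 82.5 + 202.5 + 60 = 345

345 points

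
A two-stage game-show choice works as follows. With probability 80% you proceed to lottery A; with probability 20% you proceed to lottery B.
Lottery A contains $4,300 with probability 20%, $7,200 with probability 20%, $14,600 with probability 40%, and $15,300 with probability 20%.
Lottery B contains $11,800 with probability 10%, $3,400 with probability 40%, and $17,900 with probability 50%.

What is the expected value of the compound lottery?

$11,258

EV(A) = 0.2 × 4300 + 0.2 × 7200 + 0.4 × 14600 + 0.2 × 15300 = 860 + 1440 + 5840 + 3060 = 11200
EV(B) = 0.1 × 11800 + 0.4 × 3400 + 0.5 × 17900 = 1180 + 1360 + 8950 = 11490
Overall = 0.8 × 11200 + 0.2 × 11490 = 8960 + 2298 = 11258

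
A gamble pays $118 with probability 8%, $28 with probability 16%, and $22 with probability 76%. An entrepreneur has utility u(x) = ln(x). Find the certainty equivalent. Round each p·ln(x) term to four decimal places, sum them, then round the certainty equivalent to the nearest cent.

$26.16

E[u] = 0.08·ln(118) + 0.16·ln(28) + 0.76·ln(22) = 0.3817 + 0.5332 + 2.3492 = 3.2641
CE = e^3.2641 ≈ 26.16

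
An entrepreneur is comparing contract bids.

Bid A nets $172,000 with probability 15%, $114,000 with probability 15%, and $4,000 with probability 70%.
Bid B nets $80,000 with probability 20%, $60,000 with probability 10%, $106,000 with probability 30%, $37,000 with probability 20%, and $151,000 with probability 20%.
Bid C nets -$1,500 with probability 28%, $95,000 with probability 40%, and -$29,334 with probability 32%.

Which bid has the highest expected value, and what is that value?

Bid B ($91,400)

Bid A = 0.15 × 172000 + 0.15 × 114000 + 0.7 × 4000 = 25800 + 17100 + 2800 = 45700
Bid B = 0.2 × 80000 + 0.1 × 60000 + 0.3 × 106000 + 0.2 × 37000 + 0.2 × 151000 = 16000 + 6000 + 31800 + 7400 + 30200 = 91400
Bid C = 0.28 × (-1500) + 0.4 × 95000 + 0.32 × (-29334) = -420 + 38000 − 9386.88 = 28193.12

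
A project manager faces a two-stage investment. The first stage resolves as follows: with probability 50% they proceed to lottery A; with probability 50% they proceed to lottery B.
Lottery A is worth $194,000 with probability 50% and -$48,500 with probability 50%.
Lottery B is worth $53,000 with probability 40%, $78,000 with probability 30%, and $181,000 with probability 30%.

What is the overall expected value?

$85,825

EV(A) = 0.5 × 194000 + 0.5 × (-48500) = 97000 − 24250 = 72750
EV(B) = 0.4 × 53000 + 0.3 × 78000 + 0.3 × 181000 = 21200 + 23400 + 54300 = 98900
Overall = 0.5 × 72750 + 0.5 × 98900 = 36375 + 49450 = 85825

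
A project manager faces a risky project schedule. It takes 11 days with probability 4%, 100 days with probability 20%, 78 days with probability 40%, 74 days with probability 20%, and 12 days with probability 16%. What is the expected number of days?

68.36 days

EV = 0.04 × 11 + 0.2 × 100 + 0.4 × 78 + 0.2 × 74 + 0.16 × 12 = 0.44 + 20 + 31.2 + 14.8 + 1.92 = 68.36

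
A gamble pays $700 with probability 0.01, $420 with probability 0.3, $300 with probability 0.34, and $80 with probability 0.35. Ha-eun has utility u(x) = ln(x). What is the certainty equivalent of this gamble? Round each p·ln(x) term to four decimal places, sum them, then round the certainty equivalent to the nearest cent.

$210.73

E[u] = 0.01·ln(700) + 0.3·ln(420) + 0.34·ln(300) + 0.35·ln(80) = 0.0655 + 1.8121 + 1.9393 + 1.5337 = 5.3506
CE = e^5.3506 ≈ 210.73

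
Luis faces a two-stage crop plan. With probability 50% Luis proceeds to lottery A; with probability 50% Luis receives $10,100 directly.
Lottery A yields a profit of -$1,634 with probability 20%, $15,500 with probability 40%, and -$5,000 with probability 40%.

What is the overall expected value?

EV(A) = 0.2 × (-1634) + 0.4 × 15500 + 0.4 × (-5000) = -326.8 + 6200 − 2000 = 3873.2
Branch B: 10100 (certain)
Overall = 0.5 × 3873.2 + 0.5 × 10100 = 1936.6 + 5050 = 6986.6

$6,986.60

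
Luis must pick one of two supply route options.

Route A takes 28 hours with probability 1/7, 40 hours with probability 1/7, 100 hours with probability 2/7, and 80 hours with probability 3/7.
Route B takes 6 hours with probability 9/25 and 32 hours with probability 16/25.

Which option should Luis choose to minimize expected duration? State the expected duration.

Route B (22.64 hours)

Route A = 1/7 × 28 + 1/7 × 40 + 2/7 × 100 + 3/7 × 80 = 4 + 5.7143 + 28.5714 + 34.2857 = 72.5714
Route B = 9/25 × 6 + 16/25 × 32 = 2.16 + 20.48 = 22.64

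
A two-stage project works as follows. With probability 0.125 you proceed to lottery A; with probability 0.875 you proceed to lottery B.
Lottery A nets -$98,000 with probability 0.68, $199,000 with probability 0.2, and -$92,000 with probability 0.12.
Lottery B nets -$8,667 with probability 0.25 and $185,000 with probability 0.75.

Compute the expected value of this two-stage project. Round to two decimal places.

$114,775.34

EV(A) = 0.68 × (-98000) + 0.2 × 199000 + 0.12 × (-92000) = -66640 + 39800 − 11040 = -37880
EV(B) = 0.25 × (-8667) + 0.75 × 185000 = -2166.75 + 138750 = 136583.25
Overall = 0.125 × (-37880) + 0.875 × 136583.25 = -4735 + 119510.34375 = 114775.34375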